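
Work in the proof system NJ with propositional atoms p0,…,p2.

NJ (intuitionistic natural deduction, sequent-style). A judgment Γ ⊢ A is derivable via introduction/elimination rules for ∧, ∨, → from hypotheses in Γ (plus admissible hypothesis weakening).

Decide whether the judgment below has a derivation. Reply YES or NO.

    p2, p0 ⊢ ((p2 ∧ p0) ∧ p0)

Derivation trace:
[∧I] p2, p0 ⊢ ((p2 ∧ p0) ∧ p0)
  [∧I] p2, p0 ⊢ (p2 ∧ p0)
    [Ax] p2 ⊢ p2
    [Ax] p0 ⊢ p0
  [→E] p0 ⊢ p0
    [→I]  ⊢ (p0 → p0)
      [Ax] p0 ⊢ p0
    [Ax] p0 ⊢ p0

Result: YES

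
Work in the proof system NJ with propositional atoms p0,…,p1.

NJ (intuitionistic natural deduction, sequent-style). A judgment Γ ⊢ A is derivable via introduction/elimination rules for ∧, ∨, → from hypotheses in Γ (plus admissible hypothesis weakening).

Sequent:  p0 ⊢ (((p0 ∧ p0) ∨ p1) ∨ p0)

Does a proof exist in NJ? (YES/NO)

Derivation (root first):
[∨I₁] p0 ⊢ (((p0 ∧ p0) ∨ p1) ∨ p0)
  [∨I₁] p0 ⊢ ((p0 ∧ p0) ∨ p1)
    [∧I] p0 ⊢ (p0 ∧ p0)
      [Ax] p0 ⊢ p0
      [Ax] p0 ⊢ p0

Result: YES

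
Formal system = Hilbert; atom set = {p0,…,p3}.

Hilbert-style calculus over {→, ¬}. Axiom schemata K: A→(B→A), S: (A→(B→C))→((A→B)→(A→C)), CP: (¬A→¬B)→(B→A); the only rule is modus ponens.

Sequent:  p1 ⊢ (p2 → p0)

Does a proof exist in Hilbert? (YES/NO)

Enumerate valuations to refute Γ ⊢ Δ:
  v=0000: Γ:[p1=F] Δ:[(p2 → p0)=T] refutes=False
  v=0001: Γ:[p1=F] Δ:[(p2 → p0)=T] refutes=False
  v=0010: Γ:[p1=F] Δ:[(p2 → p0)=F] refutes=False
  v=0011: Γ:[p1=F] Δ:[(p2 → p0)=F] refutes=False
  v=0100: Γ:[p1=T] Δ:[(p2 → p0)=T] refutes=False
  v=0101: Γ:[p1=T] Δ:[(p2 → p0)=T] refutes=False
  v=0110: Γ:[p1=T] Δ:[(p2 → p0)=F] refutes=True  ← countermodel

Result: NO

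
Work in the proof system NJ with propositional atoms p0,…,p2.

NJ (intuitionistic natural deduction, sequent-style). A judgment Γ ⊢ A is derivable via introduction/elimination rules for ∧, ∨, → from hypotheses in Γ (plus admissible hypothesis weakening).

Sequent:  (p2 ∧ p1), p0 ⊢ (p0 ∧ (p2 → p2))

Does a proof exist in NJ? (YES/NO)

Proof tree:
[∧I] (p2 ∧ p1), p0 ⊢ (p0 ∧ (p2 → p2))
  [Wk] p0, (p2 ∧ p1) ⊢ p0
    [Ax] p0 ⊢ p0
  [→I]  ⊢ (p2 → p2)
    [Ax] p2 ⊢ p2

Result: YES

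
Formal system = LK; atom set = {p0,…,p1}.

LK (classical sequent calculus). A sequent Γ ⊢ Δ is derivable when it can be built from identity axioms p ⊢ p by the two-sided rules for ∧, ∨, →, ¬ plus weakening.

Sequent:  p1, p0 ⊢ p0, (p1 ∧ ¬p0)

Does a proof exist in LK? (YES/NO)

Proof tree:
[∧R] p1, p0 ⊢ p0, (p1 ∧ ¬p0)
  [Ax] p1 ⊢ p1
  [WL] p0 ⊢ p0, ¬p0
    [¬R]  ⊢ p0, ¬p0
      [Ax] p0 ⊢ p0

Result: YES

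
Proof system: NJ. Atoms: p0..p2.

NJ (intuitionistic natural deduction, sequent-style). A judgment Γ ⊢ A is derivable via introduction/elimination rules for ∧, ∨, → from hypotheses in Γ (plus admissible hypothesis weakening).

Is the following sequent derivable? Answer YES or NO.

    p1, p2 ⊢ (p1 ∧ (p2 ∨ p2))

Derivation trace:
[∧I] p1, p2 ⊢ (p1 ∧ (p2 ∨ p2))
  [Ax] p1 ⊢ p1
  [∨I₁] p2 ⊢ (p2 ∨ p2)
    [Ax] p2 ⊢ p2

Result: YES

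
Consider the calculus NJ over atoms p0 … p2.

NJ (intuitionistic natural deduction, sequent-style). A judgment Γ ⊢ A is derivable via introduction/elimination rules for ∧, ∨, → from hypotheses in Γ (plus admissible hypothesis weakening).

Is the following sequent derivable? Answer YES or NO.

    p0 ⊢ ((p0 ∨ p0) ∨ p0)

Derivation trace:
[∨I₁] p0 ⊢ ((p0 ∨ p0) ∨ p0)
  [∨I₂] p0 ⊢ (p0 ∨ p0)
    [Ax] p0 ⊢ p0

Result: YES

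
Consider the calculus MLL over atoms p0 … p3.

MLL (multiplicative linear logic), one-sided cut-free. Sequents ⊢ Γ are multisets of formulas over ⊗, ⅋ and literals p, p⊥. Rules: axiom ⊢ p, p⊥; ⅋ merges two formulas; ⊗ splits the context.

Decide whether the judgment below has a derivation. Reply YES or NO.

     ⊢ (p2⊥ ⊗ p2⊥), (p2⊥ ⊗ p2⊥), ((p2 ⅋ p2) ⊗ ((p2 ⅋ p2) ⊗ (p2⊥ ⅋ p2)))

Derivation (root first):
[⊗]  ⊢ (p2⊥ ⊗ p2⊥), (p2⊥ ⊗ p2⊥), ((p2 ⅋ p2) ⊗ ((p2 ⅋ p2) ⊗ (p2⊥ ⅋ p2)))
  [⅋]  ⊢ (p2⊥ ⊗ p2⊥), (p2 ⅋ p2)
    [⊗]  ⊢ p2, p2, (p2⊥ ⊗ p2⊥)
      [Ax]  ⊢ p2, p2⊥
      [Ax]  ⊢ p2, p2⊥
  [⊗]  ⊢ (p2⊥ ⊗ p2⊥), ((p2 ⅋ p2) ⊗ (p2⊥ ⅋ p2))
    [⅋]  ⊢ (p2⊥ ⊗ p2⊥), (p2 ⅋ p2)
      [⊗]  ⊢ p2, p2, (p2⊥ ⊗ p2⊥)
        [Ax]  ⊢ p2, p2⊥
        [Ax]  ⊢ p2, p2⊥
    [⅋]  ⊢ (p2⊥ ⅋ p2)
      [Ax]  ⊢ p2, p2⊥

Result: YES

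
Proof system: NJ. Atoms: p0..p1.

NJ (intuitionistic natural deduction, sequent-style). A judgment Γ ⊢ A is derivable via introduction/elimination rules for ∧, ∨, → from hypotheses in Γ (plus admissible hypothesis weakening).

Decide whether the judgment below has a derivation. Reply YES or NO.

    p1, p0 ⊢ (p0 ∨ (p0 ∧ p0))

Derivation (root first):
[∨I₂] p1, p0 ⊢ (p0 ∨ (p0 ∧ p0))
  [∧I] p1, p0 ⊢ (p0 ∧ p0)
    [Wk] p0, p1 ⊢ p0
      [Ax] p0 ⊢ p0
    [Wk] p0, p1 ⊢ p0
      [Ax] p0 ⊢ p0

Result: YES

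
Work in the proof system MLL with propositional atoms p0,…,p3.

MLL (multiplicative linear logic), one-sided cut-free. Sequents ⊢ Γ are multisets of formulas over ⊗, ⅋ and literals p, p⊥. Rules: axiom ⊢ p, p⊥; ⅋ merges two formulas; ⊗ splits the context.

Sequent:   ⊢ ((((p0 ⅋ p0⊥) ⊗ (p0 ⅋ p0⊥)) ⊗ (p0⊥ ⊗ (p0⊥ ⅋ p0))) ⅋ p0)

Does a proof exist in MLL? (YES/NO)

Derivation trace:
[⅋]  ⊢ ((((p0 ⅋ p0⊥) ⊗ (p0 ⅋ p0⊥)) ⊗ (p0⊥ ⊗ (p0⊥ ⅋ p0))) ⅋ p0)
  [⊗]  ⊢ p0, (((p0 ⅋ p0⊥) ⊗ (p0 ⅋ p0⊥)) ⊗ (p0⊥ ⊗ (p0⊥ ⅋ p0)))
    [⊗]  ⊢ ((p0 ⅋ p0⊥) ⊗ (p0 ⅋ p0⊥))
      [⅋]  ⊢ (p0 ⅋ p0⊥)
        [Ax]  ⊢ p0, p0⊥
      [⅋]  ⊢ (p0 ⅋ p0⊥)
        [Ax]  ⊢ p0, p0⊥
    [⊗]  ⊢ p0, (p0⊥ ⊗ (p0⊥ ⅋ p0))
      [Ax]  ⊢ p0, p0⊥
      [⅋]  ⊢ (p0⊥ ⅋ p0)
        [Ax]  ⊢ p0, p0⊥

Result: YES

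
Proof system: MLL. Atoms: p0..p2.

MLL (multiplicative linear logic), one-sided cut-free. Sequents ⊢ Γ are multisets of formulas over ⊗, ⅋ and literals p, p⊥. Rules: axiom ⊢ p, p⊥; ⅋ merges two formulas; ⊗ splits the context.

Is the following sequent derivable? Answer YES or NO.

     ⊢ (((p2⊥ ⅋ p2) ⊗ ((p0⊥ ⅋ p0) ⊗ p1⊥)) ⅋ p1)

Derivation (root first):
[⅋]  ⊢ (((p2⊥ ⅋ p2) ⊗ ((p0⊥ ⅋ p0) ⊗ p1⊥)) ⅋ p1)
  [⊗]  ⊢ p1, ((p2⊥ ⅋ p2) ⊗ ((p0⊥ ⅋ p0) ⊗ p1⊥))
    [⅋]  ⊢ (p2⊥ ⅋ p2)
      [Ax]  ⊢ p2, p2⊥
    [⊗]  ⊢ p1, ((p0⊥ ⅋ p0) ⊗ p1⊥)
      [⅋]  ⊢ (p0⊥ ⅋ p0)
        [Ax]  ⊢ p0, p0⊥
      [Ax]  ⊢ p1, p1⊥

Result: YES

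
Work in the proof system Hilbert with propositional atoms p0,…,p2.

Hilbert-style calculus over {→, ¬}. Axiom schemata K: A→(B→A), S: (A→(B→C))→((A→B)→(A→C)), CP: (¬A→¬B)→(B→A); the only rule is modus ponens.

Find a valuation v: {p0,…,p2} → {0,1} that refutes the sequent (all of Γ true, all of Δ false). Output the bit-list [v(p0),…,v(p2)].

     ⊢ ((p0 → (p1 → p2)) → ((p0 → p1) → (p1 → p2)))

Search for a countermodel by truth-table:
  v=000: Γ:[] Δ:[((p0 → (p1 → p2)) → ((p0 → p1) → (p1 → p2)))=T] refutes=False
  v=001: Γ:[] Δ:[((p0 → (p1 → p2)) → ((p0 → p1) → (p1 → p2)))=T] refutes=False
  v=010: Γ:[] Δ:[((p0 → (p1 → p2)) → ((p0 → p1) → (p1 → p2)))=F] refutes=True  ← countermodel

Result: [0, 1, 0]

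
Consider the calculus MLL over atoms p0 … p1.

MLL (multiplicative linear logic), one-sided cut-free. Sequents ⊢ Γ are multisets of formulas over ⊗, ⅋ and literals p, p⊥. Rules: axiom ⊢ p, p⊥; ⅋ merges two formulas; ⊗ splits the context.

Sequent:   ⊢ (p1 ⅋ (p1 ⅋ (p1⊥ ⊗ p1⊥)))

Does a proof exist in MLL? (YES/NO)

Derivation trace:
[⅋]  ⊢ (p1 ⅋ (p1 ⅋ (p1⊥ ⊗ p1⊥)))
  [⅋]  ⊢ p1, (p1 ⅋ (p1⊥ ⊗ p1⊥))
    [⊗]  ⊢ p1, p1, (p1⊥ ⊗ p1⊥)
      [Ax]  ⊢ p1, p1⊥
      [Ax]  ⊢ p1, p1⊥

Result: YES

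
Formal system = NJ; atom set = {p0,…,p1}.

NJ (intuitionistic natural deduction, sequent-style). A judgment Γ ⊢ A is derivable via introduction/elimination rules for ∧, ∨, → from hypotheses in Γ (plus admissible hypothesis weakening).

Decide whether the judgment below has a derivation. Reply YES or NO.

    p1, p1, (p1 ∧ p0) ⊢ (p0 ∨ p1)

Proof tree:
[Wk] p1, p1, (p1 ∧ p0) ⊢ (p0 ∨ p1)
  [Wk] p1, p1 ⊢ (p0 ∨ p1)
    [∨I₂] p1 ⊢ (p0 ∨ p1)
      [Ax] p1 ⊢ p1

Result: YES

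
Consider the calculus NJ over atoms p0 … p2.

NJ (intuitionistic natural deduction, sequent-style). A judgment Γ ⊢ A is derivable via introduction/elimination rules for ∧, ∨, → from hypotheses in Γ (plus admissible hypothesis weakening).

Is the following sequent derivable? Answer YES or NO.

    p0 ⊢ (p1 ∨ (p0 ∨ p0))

Proof tree:
[∨I₂] p0 ⊢ (p1 ∨ (p0 ∨ p0))
  [∨I₁] p0 ⊢ (p0 ∨ p0)
    [Ax] p0 ⊢ p0

Result: YES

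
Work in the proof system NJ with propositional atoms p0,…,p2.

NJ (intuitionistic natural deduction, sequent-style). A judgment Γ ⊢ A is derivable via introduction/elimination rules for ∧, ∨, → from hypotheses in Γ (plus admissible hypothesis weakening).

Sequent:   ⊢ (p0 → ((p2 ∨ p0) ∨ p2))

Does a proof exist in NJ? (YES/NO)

Derivation (root first):
[→I]  ⊢ (p0 → ((p2 ∨ p0) ∨ p2))
  [∨I₁] p0 ⊢ ((p2 ∨ p0) ∨ p2)
    [∨I₂] p0 ⊢ (p2 ∨ p0)
      [Ax] p0 ⊢ p0

Result: YES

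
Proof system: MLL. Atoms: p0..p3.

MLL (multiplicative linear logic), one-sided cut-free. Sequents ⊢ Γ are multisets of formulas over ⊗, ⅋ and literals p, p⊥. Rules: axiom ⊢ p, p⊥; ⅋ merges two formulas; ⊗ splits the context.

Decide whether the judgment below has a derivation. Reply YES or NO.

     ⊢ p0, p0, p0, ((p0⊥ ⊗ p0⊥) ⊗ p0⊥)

Derivation trace:
[⊗]  ⊢ p0, p0, p0, ((p0⊥ ⊗ p0⊥) ⊗ p0⊥)
  [⊗]  ⊢ p0, p0, (p0⊥ ⊗ p0⊥)
    [Ax]  ⊢ p0, p0⊥
    [Ax]  ⊢ p0, p0⊥
  [Ax]  ⊢ p0, p0⊥

Result: YES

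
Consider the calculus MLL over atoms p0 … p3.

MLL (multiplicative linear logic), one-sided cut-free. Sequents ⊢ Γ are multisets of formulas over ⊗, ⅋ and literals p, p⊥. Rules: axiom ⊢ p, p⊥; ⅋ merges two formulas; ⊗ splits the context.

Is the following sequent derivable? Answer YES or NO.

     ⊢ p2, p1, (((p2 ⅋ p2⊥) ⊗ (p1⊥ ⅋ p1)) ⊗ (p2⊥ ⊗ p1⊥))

Derivation (root first):
[⊗]  ⊢ p2, p1, (((p2 ⅋ p2⊥) ⊗ (p1⊥ ⅋ p1)) ⊗ (p2⊥ ⊗ p1⊥))
  [⊗]  ⊢ ((p2 ⅋ p2⊥) ⊗ (p1⊥ ⅋ p1))
    [⅋]  ⊢ (p2 ⅋ p2⊥)
      [Ax]  ⊢ p2, p2⊥
    [⅋]  ⊢ (p1⊥ ⅋ p1)
      [Ax]  ⊢ p1, p1⊥
  [⊗]  ⊢ p2, p1, (p2⊥ ⊗ p1⊥)
    [Ax]  ⊢ p2, p2⊥
    [Ax]  ⊢ p1, p1⊥

Result: YES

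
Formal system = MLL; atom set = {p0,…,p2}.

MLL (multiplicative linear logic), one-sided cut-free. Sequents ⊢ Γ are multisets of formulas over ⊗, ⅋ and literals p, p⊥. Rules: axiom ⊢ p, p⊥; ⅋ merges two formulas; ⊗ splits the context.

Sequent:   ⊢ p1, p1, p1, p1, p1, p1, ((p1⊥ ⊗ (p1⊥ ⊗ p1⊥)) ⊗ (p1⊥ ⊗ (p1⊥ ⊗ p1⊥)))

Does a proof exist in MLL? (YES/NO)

Proof tree:
[⊗]  ⊢ p1, p1, p1, p1, p1, p1, ((p1⊥ ⊗ (p1⊥ ⊗ p1⊥)) ⊗ (p1⊥ ⊗ (p1⊥ ⊗ p1⊥)))
  [⊗]  ⊢ p1, p1, p1, (p1⊥ ⊗ (p1⊥ ⊗ p1⊥))
    [Ax]  ⊢ p1, p1⊥
    [⊗]  ⊢ p1, p1, (p1⊥ ⊗ p1⊥)
      [Ax]  ⊢ p1, p1⊥
      [Ax]  ⊢ p1, p1⊥
  [⊗]  ⊢ p1, p1, p1, (p1⊥ ⊗ (p1⊥ ⊗ p1⊥))
    [Ax]  ⊢ p1, p1⊥
    [⊗]  ⊢ p1, p1, (p1⊥ ⊗ p1⊥)
      [Ax]  ⊢ p1, p1⊥
      [Ax]  ⊢ p1, p1⊥

Result: YES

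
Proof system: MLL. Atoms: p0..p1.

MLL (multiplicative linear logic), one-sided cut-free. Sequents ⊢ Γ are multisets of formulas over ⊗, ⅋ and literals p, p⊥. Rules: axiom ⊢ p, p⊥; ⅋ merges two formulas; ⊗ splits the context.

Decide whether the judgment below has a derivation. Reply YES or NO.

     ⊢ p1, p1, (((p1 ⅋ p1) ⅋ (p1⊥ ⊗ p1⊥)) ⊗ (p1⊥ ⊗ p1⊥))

Derivation (root first):
[⊗]  ⊢ p1, p1, (((p1 ⅋ p1) ⅋ (p1⊥ ⊗ p1⊥)) ⊗ (p1⊥ ⊗ p1⊥))
  [⅋]  ⊢ ((p1 ⅋ p1) ⅋ (p1⊥ ⊗ p1⊥))
    [⅋]  ⊢ (p1⊥ ⊗ p1⊥), (p1 ⅋ p1)
      [⊗]  ⊢ p1, p1, (p1⊥ ⊗ p1⊥)
        [Ax]  ⊢ p1, p1⊥
        [Ax]  ⊢ p1, p1⊥
  [⊗]  ⊢ p1, p1, (p1⊥ ⊗ p1⊥)
    [Ax]  ⊢ p1, p1⊥
    [Ax]  ⊢ p1, p1⊥

Result: YES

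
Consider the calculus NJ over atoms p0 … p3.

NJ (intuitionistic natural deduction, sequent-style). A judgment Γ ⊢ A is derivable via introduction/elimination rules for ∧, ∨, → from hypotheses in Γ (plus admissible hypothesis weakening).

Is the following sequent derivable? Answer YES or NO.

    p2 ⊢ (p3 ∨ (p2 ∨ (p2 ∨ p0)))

Derivation (root first):
[∨I₂] p2 ⊢ (p3 ∨ (p2 ∨ (p2 ∨ p0)))
  [∨I₂] p2 ⊢ (p2 ∨ (p2 ∨ p0))
    [∨I₁] p2 ⊢ (p2 ∨ p0)
      [Ax] p2 ⊢ p2

Result: YES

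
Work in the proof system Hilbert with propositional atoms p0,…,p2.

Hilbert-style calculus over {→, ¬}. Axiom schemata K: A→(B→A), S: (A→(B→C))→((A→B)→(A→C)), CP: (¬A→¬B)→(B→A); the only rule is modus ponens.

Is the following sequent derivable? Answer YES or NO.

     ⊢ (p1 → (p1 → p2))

Truth-table refutation:
  v=000: Γ:[] Δ:[(p1 → (p1 → p2))=T] refutes=False
  v=001: Γ:[] Δ:[(p1 → (p1 → p2))=T] refutes=False
  v=010: Γ:[] Δ:[(p1 → (p1 → p2))=F] refutes=True  ← countermodel

Result: NO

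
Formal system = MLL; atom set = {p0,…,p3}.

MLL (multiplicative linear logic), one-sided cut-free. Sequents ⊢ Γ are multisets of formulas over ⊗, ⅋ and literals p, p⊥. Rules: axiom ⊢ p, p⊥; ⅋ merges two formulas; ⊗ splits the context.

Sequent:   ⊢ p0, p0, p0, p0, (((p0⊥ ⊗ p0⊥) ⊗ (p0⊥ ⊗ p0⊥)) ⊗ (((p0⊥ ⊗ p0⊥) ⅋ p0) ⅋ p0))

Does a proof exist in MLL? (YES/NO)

Derivation trace:
[⊗]  ⊢ p0, p0, p0, p0, (((p0⊥ ⊗ p0⊥) ⊗ (p0⊥ ⊗ p0⊥)) ⊗ (((p0⊥ ⊗ p0⊥) ⅋ p0) ⅋ p0))
  [⊗]  ⊢ p0, p0, p0, p0, ((p0⊥ ⊗ p0⊥) ⊗ (p0⊥ ⊗ p0⊥))
    [⊗]  ⊢ p0, p0, (p0⊥ ⊗ p0⊥)
      [Ax]  ⊢ p0, p0⊥
      [Ax]  ⊢ p0, p0⊥
    [⊗]  ⊢ p0, p0, (p0⊥ ⊗ p0⊥)
      [Ax]  ⊢ p0, p0⊥
      [Ax]  ⊢ p0, p0⊥
  [⅋]  ⊢ (((p0⊥ ⊗ p0⊥) ⅋ p0) ⅋ p0)
    [⅋]  ⊢ p0, ((p0⊥ ⊗ p0⊥) ⅋ p0)
      [⊗]  ⊢ p0, p0, (p0⊥ ⊗ p0⊥)
        [Ax]  ⊢ p0, p0⊥
        [Ax]  ⊢ p0, p0⊥

Result: YES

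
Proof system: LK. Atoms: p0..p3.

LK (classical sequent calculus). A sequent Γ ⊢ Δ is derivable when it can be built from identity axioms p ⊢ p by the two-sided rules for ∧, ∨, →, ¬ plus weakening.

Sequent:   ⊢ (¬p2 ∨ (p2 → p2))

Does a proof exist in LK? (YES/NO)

Proof tree:
[∨R]  ⊢ (¬p2 ∨ (p2 → p2))
  [¬R]  ⊢ (p2 → p2), ¬p2
    [→R] p2 ⊢ (p2 → p2)
      [WL] p2, p2 ⊢ p2
        [Ax] p2 ⊢ p2

Result: YES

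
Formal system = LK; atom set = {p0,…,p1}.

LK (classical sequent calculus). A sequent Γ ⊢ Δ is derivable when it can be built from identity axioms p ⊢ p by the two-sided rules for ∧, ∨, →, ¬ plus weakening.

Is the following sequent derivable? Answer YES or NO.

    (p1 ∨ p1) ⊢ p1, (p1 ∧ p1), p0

Derivation (root first):
[∨L] (p1 ∨ p1) ⊢ p1, (p1 ∧ p1), p0
  [WR] p1 ⊢ p1, p0
    [Ax] p1 ⊢ p1
  [∧R] p1 ⊢ p1, (p1 ∧ p1)
    [WR] p1 ⊢ p1, p1
      [Ax] p1 ⊢ p1
    [Ax] p1 ⊢ p1

Result: YES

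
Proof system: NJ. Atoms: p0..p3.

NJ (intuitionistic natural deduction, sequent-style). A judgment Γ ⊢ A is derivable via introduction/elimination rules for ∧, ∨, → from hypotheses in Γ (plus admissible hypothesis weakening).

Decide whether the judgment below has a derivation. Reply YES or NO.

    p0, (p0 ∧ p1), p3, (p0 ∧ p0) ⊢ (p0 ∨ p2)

Derivation trace:
[Wk] p0, (p0 ∧ p1), p3, (p0 ∧ p0) ⊢ (p0 ∨ p2)
  [Wk] p0, (p0 ∧ p1), p3 ⊢ (p0 ∨ p2)
    [∨I₁] p0, (p0 ∧ p1) ⊢ (p0 ∨ p2)
      [Wk] p0, (p0 ∧ p1) ⊢ p0
        [Ax] p0 ⊢ p0

Result: YES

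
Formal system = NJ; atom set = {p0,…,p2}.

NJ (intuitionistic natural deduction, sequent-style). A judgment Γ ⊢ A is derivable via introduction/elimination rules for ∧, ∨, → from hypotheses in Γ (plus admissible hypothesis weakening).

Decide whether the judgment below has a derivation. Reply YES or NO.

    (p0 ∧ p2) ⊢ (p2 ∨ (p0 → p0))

Derivation (root first):
[∨I₂] (p0 ∧ p2) ⊢ (p2 ∨ (p0 → p0))
  [Wk] (p0 ∧ p2) ⊢ (p0 → p0)
    [→I]  ⊢ (p0 → p0)
      [Ax] p0 ⊢ p0

Result: YES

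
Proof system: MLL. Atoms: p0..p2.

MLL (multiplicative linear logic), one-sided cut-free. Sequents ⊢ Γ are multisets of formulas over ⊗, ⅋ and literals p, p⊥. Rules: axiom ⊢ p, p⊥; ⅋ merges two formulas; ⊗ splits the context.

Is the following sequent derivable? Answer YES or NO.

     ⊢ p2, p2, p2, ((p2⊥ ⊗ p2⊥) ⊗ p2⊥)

Derivation trace:
[⊗]  ⊢ p2, p2, p2, ((p2⊥ ⊗ p2⊥) ⊗ p2⊥)
  [⊗]  ⊢ p2, p2, (p2⊥ ⊗ p2⊥)
    [Ax]  ⊢ p2, p2⊥
    [Ax]  ⊢ p2, p2⊥
  [Ax]  ⊢ p2, p2⊥

Result: YES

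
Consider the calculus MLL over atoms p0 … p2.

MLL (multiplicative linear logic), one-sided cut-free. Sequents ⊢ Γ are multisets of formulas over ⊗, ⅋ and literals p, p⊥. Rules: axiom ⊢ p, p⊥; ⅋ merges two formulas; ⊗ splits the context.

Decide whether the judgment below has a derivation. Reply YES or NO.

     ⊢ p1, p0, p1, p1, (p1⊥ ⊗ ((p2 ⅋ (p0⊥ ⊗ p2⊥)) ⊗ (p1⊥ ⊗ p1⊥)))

Derivation (root first):
[⊗]  ⊢ p1, p0, p1, p1, (p1⊥ ⊗ ((p2 ⅋ (p0⊥ ⊗ p2⊥)) ⊗ (p1⊥ ⊗ p1⊥)))
  [Ax]  ⊢ p1, p1⊥
  [⊗]  ⊢ p0, p1, p1, ((p2 ⅋ (p0⊥ ⊗ p2⊥)) ⊗ (p1⊥ ⊗ p1⊥))
    [⅋]  ⊢ p0, (p2 ⅋ (p0⊥ ⊗ p2⊥))
      [⊗]  ⊢ p0, p2, (p0⊥ ⊗ p2⊥)
        [Ax]  ⊢ p0, p0⊥
        [Ax]  ⊢ p2, p2⊥
    [⊗]  ⊢ p1, p1, (p1⊥ ⊗ p1⊥)
      [Ax]  ⊢ p1, p1⊥
      [Ax]  ⊢ p1, p1⊥

Result: YES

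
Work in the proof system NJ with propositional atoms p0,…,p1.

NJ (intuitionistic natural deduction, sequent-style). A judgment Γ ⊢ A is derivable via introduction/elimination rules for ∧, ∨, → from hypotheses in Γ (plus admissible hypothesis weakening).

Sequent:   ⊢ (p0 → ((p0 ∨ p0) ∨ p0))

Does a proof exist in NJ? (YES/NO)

Proof tree:
[→I]  ⊢ (p0 → ((p0 ∨ p0) ∨ p0))
  [∨I₁] p0 ⊢ ((p0 ∨ p0) ∨ p0)
    [∨I₂] p0 ⊢ (p0 ∨ p0)
      [Ax] p0 ⊢ p0

Result: YES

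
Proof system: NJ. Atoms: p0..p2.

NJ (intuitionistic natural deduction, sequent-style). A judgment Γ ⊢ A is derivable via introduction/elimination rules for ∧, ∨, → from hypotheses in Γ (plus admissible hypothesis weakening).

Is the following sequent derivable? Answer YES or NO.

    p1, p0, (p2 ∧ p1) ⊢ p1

Derivation trace:
[Wk] p1, p0, (p2 ∧ p1) ⊢ p1
  [Wk] p1, p0 ⊢ p1
    [Ax] p1 ⊢ p1

Result: YES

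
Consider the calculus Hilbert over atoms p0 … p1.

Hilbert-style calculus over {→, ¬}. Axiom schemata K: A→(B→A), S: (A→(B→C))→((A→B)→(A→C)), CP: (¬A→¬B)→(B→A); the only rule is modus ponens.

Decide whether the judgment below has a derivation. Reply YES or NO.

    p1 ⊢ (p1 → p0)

Enumerate valuations to refute Γ ⊢ Δ:
  v=00: Γ:[p1=F] Δ:[(p1 → p0)=T] refutes=False
  v=01: Γ:[p1=T] Δ:[(p1 → p0)=F] refutes=True  ← countermodel

Result: NO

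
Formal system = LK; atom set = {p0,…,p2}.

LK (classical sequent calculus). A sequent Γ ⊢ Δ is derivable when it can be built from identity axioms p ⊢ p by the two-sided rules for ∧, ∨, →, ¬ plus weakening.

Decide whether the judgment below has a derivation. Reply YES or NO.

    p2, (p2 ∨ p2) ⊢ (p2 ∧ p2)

Proof tree:
[∧R] p2, (p2 ∨ p2) ⊢ (p2 ∧ p2)
  [Ax] p2 ⊢ p2
  [∨L] (p2 ∨ p2) ⊢ p2
    [Ax] p2 ⊢ p2
    [Ax] p2 ⊢ p2

Result: YES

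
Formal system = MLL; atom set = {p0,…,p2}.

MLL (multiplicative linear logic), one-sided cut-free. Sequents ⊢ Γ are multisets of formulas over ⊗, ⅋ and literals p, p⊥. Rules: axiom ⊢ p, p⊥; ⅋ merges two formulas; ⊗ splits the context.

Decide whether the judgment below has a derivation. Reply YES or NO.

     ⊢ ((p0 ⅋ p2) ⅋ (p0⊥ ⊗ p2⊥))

Derivation (root first):
[⅋]  ⊢ ((p0 ⅋ p2) ⅋ (p0⊥ ⊗ p2⊥))
  [⅋]  ⊢ (p0⊥ ⊗ p2⊥), (p0 ⅋ p2)
    [⊗]  ⊢ p0, p2, (p0⊥ ⊗ p2⊥)
      [Ax]  ⊢ p0, p0⊥
      [Ax]  ⊢ p2, p2⊥

Result: YES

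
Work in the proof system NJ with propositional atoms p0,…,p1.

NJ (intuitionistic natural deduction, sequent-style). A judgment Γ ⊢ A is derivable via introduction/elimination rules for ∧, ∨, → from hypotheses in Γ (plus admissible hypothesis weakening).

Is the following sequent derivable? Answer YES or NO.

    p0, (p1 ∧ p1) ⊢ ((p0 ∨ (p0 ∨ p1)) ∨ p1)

Derivation (root first):
[∨I₁] p0, (p1 ∧ p1) ⊢ ((p0 ∨ (p0 ∨ p1)) ∨ p1)
  [∨I₂] p0, (p1 ∧ p1) ⊢ (p0 ∨ (p0 ∨ p1))
    [Wk] p0, (p1 ∧ p1) ⊢ (p0 ∨ p1)
      [∨I₁] p0 ⊢ (p0 ∨ p1)
        [Ax] p0 ⊢ p0

Result: YES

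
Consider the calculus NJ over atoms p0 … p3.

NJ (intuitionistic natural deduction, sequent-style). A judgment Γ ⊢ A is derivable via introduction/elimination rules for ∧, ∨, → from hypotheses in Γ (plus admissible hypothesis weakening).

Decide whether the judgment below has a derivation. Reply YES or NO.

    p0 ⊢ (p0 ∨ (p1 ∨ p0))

Derivation trace:
[∨I₂] p0 ⊢ (p0 ∨ (p1 ∨ p0))
  [∨I₂] p0 ⊢ (p1 ∨ p0)
    [Ax] p0 ⊢ p0

Result: YES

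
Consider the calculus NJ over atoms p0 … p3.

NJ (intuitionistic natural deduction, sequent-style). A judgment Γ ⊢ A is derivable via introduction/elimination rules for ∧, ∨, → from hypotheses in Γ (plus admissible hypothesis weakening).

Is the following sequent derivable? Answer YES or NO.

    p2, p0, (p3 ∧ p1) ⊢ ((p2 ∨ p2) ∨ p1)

Derivation trace:
[Wk] p2, p0, (p3 ∧ p1) ⊢ ((p2 ∨ p2) ∨ p1)
  [∨I₁] p2, p0 ⊢ ((p2 ∨ p2) ∨ p1)
    [∨I₁] p2, p0 ⊢ (p2 ∨ p2)
      [Wk] p2, p0 ⊢ p2
        [Ax] p2 ⊢ p2

Result: YES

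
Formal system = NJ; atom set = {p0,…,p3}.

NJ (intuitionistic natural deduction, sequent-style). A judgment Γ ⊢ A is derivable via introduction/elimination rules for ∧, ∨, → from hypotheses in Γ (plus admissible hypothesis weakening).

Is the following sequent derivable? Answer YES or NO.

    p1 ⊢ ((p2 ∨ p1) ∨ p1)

Derivation trace:
[∨I₁] p1 ⊢ ((p2 ∨ p1) ∨ p1)
  [∨I₂] p1 ⊢ (p2 ∨ p1)
    [Ax] p1 ⊢ p1

Result: YES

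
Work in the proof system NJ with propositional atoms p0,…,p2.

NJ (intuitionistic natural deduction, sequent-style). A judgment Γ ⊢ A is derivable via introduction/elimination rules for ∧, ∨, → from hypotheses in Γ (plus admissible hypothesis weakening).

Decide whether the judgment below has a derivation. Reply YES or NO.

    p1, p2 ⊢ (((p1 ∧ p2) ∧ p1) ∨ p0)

Proof tree:
[∨I₁] p1, p2 ⊢ (((p1 ∧ p2) ∧ p1) ∨ p0)
  [∧I] p1, p2 ⊢ ((p1 ∧ p2) ∧ p1)
    [∧I] p1, p2 ⊢ (p1 ∧ p2)
      [Ax] p1 ⊢ p1
      [Ax] p2 ⊢ p2
    [Ax] p1 ⊢ p1

Result: YES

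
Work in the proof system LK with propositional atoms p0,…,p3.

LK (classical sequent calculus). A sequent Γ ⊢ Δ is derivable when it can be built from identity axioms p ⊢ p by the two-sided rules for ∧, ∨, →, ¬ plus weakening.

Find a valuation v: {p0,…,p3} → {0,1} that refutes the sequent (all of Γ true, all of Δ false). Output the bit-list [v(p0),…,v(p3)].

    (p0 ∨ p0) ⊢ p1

Enumerate valuations to refute Γ ⊢ Δ:
  v=0000: Γ:[(p0 ∨ p0)=F] Δ:[p1=F] refutes=False
  v=0001: Γ:[(p0 ∨ p0)=F] Δ:[p1=F] refutes=False
  v=0010: Γ:[(p0 ∨ p0)=F] Δ:[p1=F] refutes=False
  v=0011: Γ:[(p0 ∨ p0)=F] Δ:[p1=F] refutes=False
  v=0100: Γ:[(p0 ∨ p0)=F] Δ:[p1=T] refutes=False
  v=0101: Γ:[(p0 ∨ p0)=F] Δ:[p1=T] refutes=False
  v=0110: Γ:[(p0 ∨ p0)=F] Δ:[p1=T] refutes=False
  v=0111: Γ:[(p0 ∨ p0)=F] Δ:[p1=T] refutes=False
  v=1000: Γ:[(p0 ∨ p0)=T] Δ:[p1=F] refutes=True  ← countermodel

Result: [1, 0, 0, 0]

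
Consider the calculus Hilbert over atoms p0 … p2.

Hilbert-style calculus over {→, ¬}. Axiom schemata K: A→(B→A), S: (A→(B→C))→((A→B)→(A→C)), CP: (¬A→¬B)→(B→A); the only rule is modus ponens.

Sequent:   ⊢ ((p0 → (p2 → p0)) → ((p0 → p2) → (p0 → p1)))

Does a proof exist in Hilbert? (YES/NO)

Truth-table refutation:
  v=000: Γ:[] Δ:[((p0 → (p2 → p0)) → ((p0 → p2) → (p0 → p1)))=T] refutes=False
  v=001: Γ:[] Δ:[((p0 → (p2 → p0)) → ((p0 → p2) → (p0 → p1)))=T] refutes=False
  v=010: Γ:[] Δ:[((p0 → (p2 → p0)) → ((p0 → p2) → (p0 → p1)))=T] refutes=False
  v=011: Γ:[] Δ:[((p0 → (p2 → p0)) → ((p0 → p2) → (p0 → p1)))=T] refutes=False
  v=100: Γ:[] Δ:[((p0 → (p2 → p0)) → ((p0 → p2) → (p0 → p1)))=T] refutes=False
  v=101: Γ:[] Δ:[((p0 → (p2 → p0)) → ((p0 → p2) → (p0 → p1)))=F] refutes=True  ← countermodel

Result: NO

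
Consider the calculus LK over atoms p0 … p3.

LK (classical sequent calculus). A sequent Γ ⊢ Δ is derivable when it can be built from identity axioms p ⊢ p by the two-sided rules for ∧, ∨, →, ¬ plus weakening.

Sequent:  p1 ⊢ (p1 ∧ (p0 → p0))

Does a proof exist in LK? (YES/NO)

Derivation (root first):
[∧R] p1 ⊢ (p1 ∧ (p0 → p0))
  [Ax] p1 ⊢ p1
  [→R]  ⊢ (p0 → p0)
    [Ax] p0 ⊢ p0

Result: YES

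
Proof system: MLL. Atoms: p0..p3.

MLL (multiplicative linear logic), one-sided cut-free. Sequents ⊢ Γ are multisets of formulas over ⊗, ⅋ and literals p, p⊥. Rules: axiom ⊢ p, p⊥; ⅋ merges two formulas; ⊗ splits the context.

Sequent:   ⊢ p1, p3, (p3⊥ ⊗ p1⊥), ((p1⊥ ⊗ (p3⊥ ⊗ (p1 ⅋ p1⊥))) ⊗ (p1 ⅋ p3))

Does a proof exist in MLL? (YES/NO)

Derivation trace:
[⊗]  ⊢ p1, p3, (p3⊥ ⊗ p1⊥), ((p1⊥ ⊗ (p3⊥ ⊗ (p1 ⅋ p1⊥))) ⊗ (p1 ⅋ p3))
  [⊗]  ⊢ p1, p3, (p1⊥ ⊗ (p3⊥ ⊗ (p1 ⅋ p1⊥)))
    [Ax]  ⊢ p1, p1⊥
    [⊗]  ⊢ p3, (p3⊥ ⊗ (p1 ⅋ p1⊥))
      [Ax]  ⊢ p3, p3⊥
      [⅋]  ⊢ (p1 ⅋ p1⊥)
        [Ax]  ⊢ p1, p1⊥
  [⅋]  ⊢ (p3⊥ ⊗ p1⊥), (p1 ⅋ p3)
    [⊗]  ⊢ p3, p1, (p3⊥ ⊗ p1⊥)
      [Ax]  ⊢ p3, p3⊥
      [Ax]  ⊢ p1, p1⊥

Result: YES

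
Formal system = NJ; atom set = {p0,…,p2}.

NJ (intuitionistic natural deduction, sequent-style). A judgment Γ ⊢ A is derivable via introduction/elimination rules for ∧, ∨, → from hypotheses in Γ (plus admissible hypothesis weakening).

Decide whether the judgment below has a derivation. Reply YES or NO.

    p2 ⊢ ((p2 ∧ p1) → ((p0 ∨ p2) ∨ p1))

Derivation (root first):
[→I] p2 ⊢ ((p2 ∧ p1) → ((p0 ∨ p2) ∨ p1))
  [∨I₁] p2, (p2 ∧ p1) ⊢ ((p0 ∨ p2) ∨ p1)
    [Wk] p2, (p2 ∧ p1) ⊢ (p0 ∨ p2)
      [∨I₂] p2 ⊢ (p0 ∨ p2)
        [Ax] p2 ⊢ p2

Result: YES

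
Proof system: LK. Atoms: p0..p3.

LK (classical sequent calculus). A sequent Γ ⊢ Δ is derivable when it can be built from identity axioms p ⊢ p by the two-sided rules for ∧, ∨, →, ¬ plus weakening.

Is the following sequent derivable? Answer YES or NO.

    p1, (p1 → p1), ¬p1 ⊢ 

Proof tree:
[¬L] p1, (p1 → p1), ¬p1 ⊢ 
  [→L] p1, (p1 → p1) ⊢ p1
    [Ax] p1 ⊢ p1
    [Ax] p1 ⊢ p1

Result: YES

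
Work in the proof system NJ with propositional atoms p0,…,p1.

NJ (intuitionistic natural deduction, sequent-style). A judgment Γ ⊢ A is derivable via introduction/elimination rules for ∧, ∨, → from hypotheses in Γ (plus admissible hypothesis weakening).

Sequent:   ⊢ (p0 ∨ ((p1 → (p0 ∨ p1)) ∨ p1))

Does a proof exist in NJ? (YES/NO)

Proof tree:
[∨I₂]  ⊢ (p0 ∨ ((p1 → (p0 ∨ p1)) ∨ p1))
  [∨I₁]  ⊢ ((p1 → (p0 ∨ p1)) ∨ p1)
    [→I]  ⊢ (p1 → (p0 ∨ p1))
      [∨I₂] p1 ⊢ (p0 ∨ p1)
        [Ax] p1 ⊢ p1

Result: YES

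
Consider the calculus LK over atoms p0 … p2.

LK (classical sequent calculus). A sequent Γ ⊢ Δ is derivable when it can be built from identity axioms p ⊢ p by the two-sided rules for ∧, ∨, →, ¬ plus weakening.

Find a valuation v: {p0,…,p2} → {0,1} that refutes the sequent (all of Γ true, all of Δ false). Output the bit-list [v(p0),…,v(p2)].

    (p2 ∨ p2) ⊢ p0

Enumerate valuations to refute Γ ⊢ Δ:
  v=000: Γ:[(p2 ∨ p2)=F] Δ:[p0=F] refutes=False
  v=001: Γ:[(p2 ∨ p2)=T] Δ:[p0=F] refutes=True  ← countermodel

Result: [0, 0, 1]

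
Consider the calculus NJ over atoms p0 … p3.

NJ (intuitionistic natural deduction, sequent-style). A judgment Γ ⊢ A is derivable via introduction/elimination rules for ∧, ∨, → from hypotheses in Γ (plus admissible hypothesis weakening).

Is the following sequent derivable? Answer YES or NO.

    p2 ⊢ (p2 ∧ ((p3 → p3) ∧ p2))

Derivation trace:
[∧I] p2 ⊢ (p2 ∧ ((p3 → p3) ∧ p2))
  [Ax] p2 ⊢ p2
  [∧I] p2 ⊢ ((p3 → p3) ∧ p2)
    [→I]  ⊢ (p3 → p3)
      [Ax] p3 ⊢ p3
    [Ax] p2 ⊢ p2

Result: YES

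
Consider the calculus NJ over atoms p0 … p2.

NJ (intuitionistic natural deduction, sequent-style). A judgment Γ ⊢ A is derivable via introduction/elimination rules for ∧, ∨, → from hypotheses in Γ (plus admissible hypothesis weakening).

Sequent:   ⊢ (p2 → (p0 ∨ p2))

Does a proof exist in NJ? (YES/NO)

Derivation (root first):
[→I]  ⊢ (p2 → (p0 ∨ p2))
  [∨I₂] p2 ⊢ (p0 ∨ p2)
    [Ax] p2 ⊢ p2

Result: YES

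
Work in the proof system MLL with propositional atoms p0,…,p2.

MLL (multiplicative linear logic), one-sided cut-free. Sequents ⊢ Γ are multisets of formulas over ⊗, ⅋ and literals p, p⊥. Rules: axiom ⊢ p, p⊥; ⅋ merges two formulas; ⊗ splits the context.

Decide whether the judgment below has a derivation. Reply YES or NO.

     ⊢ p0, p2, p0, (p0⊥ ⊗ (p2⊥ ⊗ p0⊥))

Proof tree:
[⊗]  ⊢ p0, p2, p0, (p0⊥ ⊗ (p2⊥ ⊗ p0⊥))
  [Ax]  ⊢ p0, p0⊥
  [⊗]  ⊢ p2, p0, (p2⊥ ⊗ p0⊥)
    [Ax]  ⊢ p2, p2⊥
    [Ax]  ⊢ p0, p0⊥

Result: YES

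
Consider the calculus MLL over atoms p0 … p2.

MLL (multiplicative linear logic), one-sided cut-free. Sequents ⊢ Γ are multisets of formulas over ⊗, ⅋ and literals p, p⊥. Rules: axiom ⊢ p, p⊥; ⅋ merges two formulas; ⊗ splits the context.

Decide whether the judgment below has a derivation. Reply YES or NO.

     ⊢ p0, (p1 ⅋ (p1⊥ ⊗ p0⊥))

Proof tree:
[⅋]  ⊢ p0, (p1 ⅋ (p1⊥ ⊗ p0⊥))
  [⊗]  ⊢ p1, p0, (p1⊥ ⊗ p0⊥)
    [Ax]  ⊢ p1, p1⊥
    [Ax]  ⊢ p0, p0⊥

Result: YES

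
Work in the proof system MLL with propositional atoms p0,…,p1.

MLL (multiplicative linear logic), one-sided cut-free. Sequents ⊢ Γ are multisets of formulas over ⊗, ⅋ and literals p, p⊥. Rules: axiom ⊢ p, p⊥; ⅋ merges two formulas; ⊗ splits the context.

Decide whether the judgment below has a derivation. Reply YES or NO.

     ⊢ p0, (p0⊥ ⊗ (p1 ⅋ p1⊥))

Derivation (root first):
[⊗]  ⊢ p0, (p0⊥ ⊗ (p1 ⅋ p1⊥))
  [Ax]  ⊢ p0, p0⊥
  [⅋]  ⊢ (p1 ⅋ p1⊥)
    [Ax]  ⊢ p1, p1⊥

Result: YES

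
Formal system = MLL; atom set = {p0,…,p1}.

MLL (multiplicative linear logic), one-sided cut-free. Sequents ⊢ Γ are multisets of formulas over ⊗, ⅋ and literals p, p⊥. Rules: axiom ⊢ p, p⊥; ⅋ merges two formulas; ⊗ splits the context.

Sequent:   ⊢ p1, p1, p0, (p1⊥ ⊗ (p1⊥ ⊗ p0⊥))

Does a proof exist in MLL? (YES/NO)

Proof tree:
[⊗]  ⊢ p1, p1, p0, (p1⊥ ⊗ (p1⊥ ⊗ p0⊥))
  [Ax]  ⊢ p1, p1⊥
  [⊗]  ⊢ p1, p0, (p1⊥ ⊗ p0⊥)
    [Ax]  ⊢ p1, p1⊥
    [Ax]  ⊢ p0, p0⊥

Result: YES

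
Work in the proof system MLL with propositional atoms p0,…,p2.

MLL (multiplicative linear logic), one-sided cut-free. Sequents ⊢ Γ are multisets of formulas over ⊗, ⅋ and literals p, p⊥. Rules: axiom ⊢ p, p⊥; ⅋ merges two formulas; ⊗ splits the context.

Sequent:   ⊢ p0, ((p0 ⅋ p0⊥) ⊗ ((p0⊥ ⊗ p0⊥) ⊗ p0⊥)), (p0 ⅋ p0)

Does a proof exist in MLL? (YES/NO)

Derivation trace:
[⅋]  ⊢ p0, ((p0 ⅋ p0⊥) ⊗ ((p0⊥ ⊗ p0⊥) ⊗ p0⊥)), (p0 ⅋ p0)
  [⊗]  ⊢ p0, p0, p0, ((p0 ⅋ p0⊥) ⊗ ((p0⊥ ⊗ p0⊥) ⊗ p0⊥))
    [⅋]  ⊢ (p0 ⅋ p0⊥)
      [Ax]  ⊢ p0, p0⊥
    [⊗]  ⊢ p0, p0, p0, ((p0⊥ ⊗ p0⊥) ⊗ p0⊥)
      [⊗]  ⊢ p0, p0, (p0⊥ ⊗ p0⊥)
        [Ax]  ⊢ p0, p0⊥
        [Ax]  ⊢ p0, p0⊥
      [Ax]  ⊢ p0, p0⊥

Result: YES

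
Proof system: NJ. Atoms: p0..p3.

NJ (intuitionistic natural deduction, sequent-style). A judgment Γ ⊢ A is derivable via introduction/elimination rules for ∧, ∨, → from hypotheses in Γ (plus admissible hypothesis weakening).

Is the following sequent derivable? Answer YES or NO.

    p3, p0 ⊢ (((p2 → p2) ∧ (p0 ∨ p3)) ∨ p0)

Proof tree:
[Wk] p3, p0 ⊢ (((p2 → p2) ∧ (p0 ∨ p3)) ∨ p0)
  [∨I₁] p3 ⊢ (((p2 → p2) ∧ (p0 ∨ p3)) ∨ p0)
    [∧I] p3 ⊢ ((p2 → p2) ∧ (p0 ∨ p3))
      [→I]  ⊢ (p2 → p2)
        [Ax] p2 ⊢ p2
      [∨I₂] p3 ⊢ (p0 ∨ p3)
        [Ax] p3 ⊢ p3

Result: YES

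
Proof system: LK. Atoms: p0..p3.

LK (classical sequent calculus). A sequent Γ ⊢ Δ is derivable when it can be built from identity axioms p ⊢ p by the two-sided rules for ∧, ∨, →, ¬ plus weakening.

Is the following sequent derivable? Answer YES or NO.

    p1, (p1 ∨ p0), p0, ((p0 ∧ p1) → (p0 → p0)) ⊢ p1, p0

Proof tree:
[→L] p1, (p1 ∨ p0), p0, ((p0 ∧ p1) → (p0 → p0)) ⊢ p1, p0
  [∧R] p1, (p1 ∨ p0) ⊢ p1, (p0 ∧ p1)
    [∨L] (p1 ∨ p0) ⊢ p1, p0
      [Ax] p1 ⊢ p1
      [WR] p0 ⊢ p0, p0
        [Ax] p0 ⊢ p0
    [Ax] p1 ⊢ p1
  [→L] p0, (p0 → p0) ⊢ p0
    [WR] p0 ⊢ p0, p0
      [Ax] p0 ⊢ p0
    [Ax] p0 ⊢ p0

Result: YES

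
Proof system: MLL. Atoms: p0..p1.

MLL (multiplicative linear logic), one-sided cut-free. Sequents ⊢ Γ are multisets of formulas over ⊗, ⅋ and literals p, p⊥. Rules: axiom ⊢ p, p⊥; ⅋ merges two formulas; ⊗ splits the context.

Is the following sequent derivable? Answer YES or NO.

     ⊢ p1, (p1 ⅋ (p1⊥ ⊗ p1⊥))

Derivation (root first):
[⅋]  ⊢ p1, (p1 ⅋ (p1⊥ ⊗ p1⊥))
  [⊗]  ⊢ p1, p1, (p1⊥ ⊗ p1⊥)
    [Ax]  ⊢ p1, p1⊥
    [Ax]  ⊢ p1, p1⊥

Result: YES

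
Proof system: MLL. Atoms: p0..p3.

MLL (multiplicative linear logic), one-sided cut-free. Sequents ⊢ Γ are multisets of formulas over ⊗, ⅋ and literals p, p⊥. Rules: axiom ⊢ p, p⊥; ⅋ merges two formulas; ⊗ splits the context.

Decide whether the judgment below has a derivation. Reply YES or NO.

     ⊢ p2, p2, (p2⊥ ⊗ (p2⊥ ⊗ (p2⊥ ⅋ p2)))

Proof tree:
[⊗]  ⊢ p2, p2, (p2⊥ ⊗ (p2⊥ ⊗ (p2⊥ ⅋ p2)))
  [Ax]  ⊢ p2, p2⊥
  [⊗]  ⊢ p2, (p2⊥ ⊗ (p2⊥ ⅋ p2))
    [Ax]  ⊢ p2, p2⊥
    [⅋]  ⊢ (p2⊥ ⅋ p2)
      [Ax]  ⊢ p2, p2⊥

Result: YES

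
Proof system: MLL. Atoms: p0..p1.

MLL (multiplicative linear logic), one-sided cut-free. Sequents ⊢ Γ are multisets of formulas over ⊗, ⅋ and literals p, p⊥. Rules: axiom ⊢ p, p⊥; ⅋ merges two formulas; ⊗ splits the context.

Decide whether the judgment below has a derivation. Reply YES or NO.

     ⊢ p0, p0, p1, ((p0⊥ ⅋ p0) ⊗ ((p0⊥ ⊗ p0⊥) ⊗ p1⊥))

Proof tree:
[⊗]  ⊢ p0, p0, p1, ((p0⊥ ⅋ p0) ⊗ ((p0⊥ ⊗ p0⊥) ⊗ p1⊥))
  [⅋]  ⊢ (p0⊥ ⅋ p0)
    [Ax]  ⊢ p0, p0⊥
  [⊗]  ⊢ p0, p0, p1, ((p0⊥ ⊗ p0⊥) ⊗ p1⊥)
    [⊗]  ⊢ p0, p0, (p0⊥ ⊗ p0⊥)
      [Ax]  ⊢ p0, p0⊥
      [Ax]  ⊢ p0, p0⊥
    [Ax]  ⊢ p1, p1⊥

Result: YES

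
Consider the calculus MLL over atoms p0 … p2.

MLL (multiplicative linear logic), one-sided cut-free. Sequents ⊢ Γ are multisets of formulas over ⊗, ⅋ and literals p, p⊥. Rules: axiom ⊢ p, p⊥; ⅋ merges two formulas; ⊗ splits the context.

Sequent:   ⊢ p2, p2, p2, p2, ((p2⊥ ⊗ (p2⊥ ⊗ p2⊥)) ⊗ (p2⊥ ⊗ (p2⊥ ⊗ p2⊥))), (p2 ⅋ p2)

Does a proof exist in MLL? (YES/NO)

Proof tree:
[⅋]  ⊢ p2, p2, p2, p2, ((p2⊥ ⊗ (p2⊥ ⊗ p2⊥)) ⊗ (p2⊥ ⊗ (p2⊥ ⊗ p2⊥))), (p2 ⅋ p2)
  [⊗]  ⊢ p2, p2, p2, p2, p2, p2, ((p2⊥ ⊗ (p2⊥ ⊗ p2⊥)) ⊗ (p2⊥ ⊗ (p2⊥ ⊗ p2⊥)))
    [⊗]  ⊢ p2, p2, p2, (p2⊥ ⊗ (p2⊥ ⊗ p2⊥))
      [Ax]  ⊢ p2, p2⊥
      [⊗]  ⊢ p2, p2, (p2⊥ ⊗ p2⊥)
        [Ax]  ⊢ p2, p2⊥
        [Ax]  ⊢ p2, p2⊥
    [⊗]  ⊢ p2, p2, p2, (p2⊥ ⊗ (p2⊥ ⊗ p2⊥))
      [Ax]  ⊢ p2, p2⊥
      [⊗]  ⊢ p2, p2, (p2⊥ ⊗ p2⊥)
        [Ax]  ⊢ p2, p2⊥
        [Ax]  ⊢ p2, p2⊥

Result: YES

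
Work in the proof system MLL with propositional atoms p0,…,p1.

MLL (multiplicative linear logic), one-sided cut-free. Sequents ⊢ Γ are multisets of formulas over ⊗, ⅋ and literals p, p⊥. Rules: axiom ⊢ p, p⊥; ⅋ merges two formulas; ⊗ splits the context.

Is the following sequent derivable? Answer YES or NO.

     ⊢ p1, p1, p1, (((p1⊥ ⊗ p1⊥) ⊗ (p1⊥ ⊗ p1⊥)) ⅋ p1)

Derivation trace:
[⅋]  ⊢ p1, p1, p1, (((p1⊥ ⊗ p1⊥) ⊗ (p1⊥ ⊗ p1⊥)) ⅋ p1)
  [⊗]  ⊢ p1, p1, p1, p1, ((p1⊥ ⊗ p1⊥) ⊗ (p1⊥ ⊗ p1⊥))
    [⊗]  ⊢ p1, p1, (p1⊥ ⊗ p1⊥)
      [Ax]  ⊢ p1, p1⊥
      [Ax]  ⊢ p1, p1⊥
    [⊗]  ⊢ p1, p1, (p1⊥ ⊗ p1⊥)
      [Ax]  ⊢ p1, p1⊥
      [Ax]  ⊢ p1, p1⊥

Result: YES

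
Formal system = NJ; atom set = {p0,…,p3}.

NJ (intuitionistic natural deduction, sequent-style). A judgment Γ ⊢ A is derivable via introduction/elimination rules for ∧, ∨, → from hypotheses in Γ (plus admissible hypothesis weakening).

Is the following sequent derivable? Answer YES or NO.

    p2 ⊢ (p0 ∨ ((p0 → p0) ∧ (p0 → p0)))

Derivation (root first):
[Wk] p2 ⊢ (p0 ∨ ((p0 → p0) ∧ (p0 → p0)))
  [∨I₂]  ⊢ (p0 ∨ ((p0 → p0) ∧ (p0 → p0)))
    [∧I]  ⊢ ((p0 → p0) ∧ (p0 → p0))
      [→I]  ⊢ (p0 → p0)
        [Ax] p0 ⊢ p0
      [→I]  ⊢ (p0 → p0)
        [Ax] p0 ⊢ p0

Result: YES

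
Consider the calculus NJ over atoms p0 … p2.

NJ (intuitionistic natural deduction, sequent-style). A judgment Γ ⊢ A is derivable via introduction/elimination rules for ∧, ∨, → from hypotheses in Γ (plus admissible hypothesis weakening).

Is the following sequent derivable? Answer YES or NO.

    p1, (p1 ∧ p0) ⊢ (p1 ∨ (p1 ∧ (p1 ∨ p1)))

Proof tree:
[∨I₂] p1, (p1 ∧ p0) ⊢ (p1 ∨ (p1 ∧ (p1 ∨ p1)))
  [∧I] p1, (p1 ∧ p0) ⊢ (p1 ∧ (p1 ∨ p1))
    [Wk] p1, (p1 ∧ p0) ⊢ p1
      [Ax] p1 ⊢ p1
    [∨I₁] p1, (p1 ∧ p0) ⊢ (p1 ∨ p1)
      [Wk] p1, (p1 ∧ p0) ⊢ p1
        [Ax] p1 ⊢ p1

Result: YES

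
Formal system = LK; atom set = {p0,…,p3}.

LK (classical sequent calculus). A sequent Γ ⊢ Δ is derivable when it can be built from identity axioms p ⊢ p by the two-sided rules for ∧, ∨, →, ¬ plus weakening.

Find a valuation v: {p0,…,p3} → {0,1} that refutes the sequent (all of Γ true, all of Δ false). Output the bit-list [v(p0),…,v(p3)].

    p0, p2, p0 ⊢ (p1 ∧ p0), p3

Truth-table refutation:
  v=0000: Γ:[p0=F, p2=F, p0=F] Δ:[(p1 ∧ p0)=F, p3=F] refutes=False
  v=0001: Γ:[p0=F, p2=F, p0=F] Δ:[(p1 ∧ p0)=F, p3=T] refutes=False
  v=0010: Γ:[p0=F, p2=T, p0=F] Δ:[(p1 ∧ p0)=F, p3=F] refutes=False
  v=0011: Γ:[p0=F, p2=T, p0=F] Δ:[(p1 ∧ p0)=F, p3=T] refutes=False
  v=0100: Γ:[p0=F, p2=F, p0=F] Δ:[(p1 ∧ p0)=F, p3=F] refutes=False
  v=0101: Γ:[p0=F, p2=F, p0=F] Δ:[(p1 ∧ p0)=F, p3=T] refutes=False
  v=0110: Γ:[p0=F, p2=T, p0=F] Δ:[(p1 ∧ p0)=F, p3=F] refutes=False
  v=0111: Γ:[p0=F, p2=T, p0=F] Δ:[(p1 ∧ p0)=F, p3=T] refutes=False
  v=1000: Γ:[p0=T, p2=F, p0=T] Δ:[(p1 ∧ p0)=F, p3=F] refutes=False
  v=1001: Γ:[p0=T, p2=F, p0=T] Δ:[(p1 ∧ p0)=F, p3=T] refutes=False
  v=1010: Γ:[p0=T, p2=T, p0=T] Δ:[(p1 ∧ p0)=F, p3=F] refutes=True  ← countermodel

Result: [1, 0, 1, 0]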